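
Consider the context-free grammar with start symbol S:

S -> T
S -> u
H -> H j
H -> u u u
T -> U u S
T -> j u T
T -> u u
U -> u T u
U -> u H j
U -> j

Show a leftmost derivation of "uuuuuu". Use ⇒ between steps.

S ⇒ T   [S -> T]
T ⇒ UuS   [T -> U u S]
UuS ⇒ uTuuS   [U -> u T u]
uTuuS ⇒ uuuuuS   [T -> u u]
uuuuuS ⇒ uuuuuu   [S -> u]

S ⇒ T ⇒ UuS ⇒ uTuuS ⇒ uuuuuS ⇒ uuuuuu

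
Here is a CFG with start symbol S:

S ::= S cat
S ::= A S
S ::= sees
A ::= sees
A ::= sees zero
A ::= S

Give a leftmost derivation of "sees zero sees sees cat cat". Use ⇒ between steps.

S ⇒ S cat ⇒ A S cat ⇒ S S cat ⇒ A S S cat ⇒ sees zero S S cat ⇒ sees zero sees S cat ⇒ sees zero sees S cat cat ⇒ sees zero sees sees cat cat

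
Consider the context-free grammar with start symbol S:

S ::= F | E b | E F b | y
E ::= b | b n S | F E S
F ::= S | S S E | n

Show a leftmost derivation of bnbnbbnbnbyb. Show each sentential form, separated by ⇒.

S⇒F⇒SSE⇒EFbSE⇒bnSFbSE⇒bnEFbFbSE⇒bnbnSFbFbSE⇒bnbnEbFbFbSE⇒bnbnbbFbFbSE⇒bnbnbbnbFbSE⇒bnbnbbnbnbSE⇒bnbnbbnbnbyE⇒bnbnbbnbnbyb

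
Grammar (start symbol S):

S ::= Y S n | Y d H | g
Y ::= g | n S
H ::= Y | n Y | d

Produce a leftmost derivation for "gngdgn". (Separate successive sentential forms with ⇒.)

S ⇒ YSn ⇒ gSn ⇒ gYdHn ⇒ gnSdHn ⇒ gngdHn ⇒ gngdYn ⇒ gngdgn

S ⇒ YSn   [S ::= Y S n]
YSn ⇒ gSn   [Y ::= g]
gSn ⇒ gYdHn   [S ::= Y d H]
gYdHn ⇒ gnSdHn   [Y ::= n S]
gnSdHn ⇒ gngdHn   [S ::= g]
gngdHn ⇒ gngdYn   [H ::= Y]
gngdYn ⇒ gngdgn   [Y ::= g]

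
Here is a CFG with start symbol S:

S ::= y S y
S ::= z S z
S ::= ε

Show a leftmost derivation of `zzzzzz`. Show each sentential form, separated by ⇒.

S ⇒ zSz ⇒ zzSzz ⇒ zzzSzzz ⇒ zzzzzz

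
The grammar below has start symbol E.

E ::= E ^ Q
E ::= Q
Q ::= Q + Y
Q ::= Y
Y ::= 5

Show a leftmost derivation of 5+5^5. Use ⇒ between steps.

E ⇒ E^Q ⇒ Q^Q ⇒ Q+Y^Q ⇒ Y+Y^Q ⇒ 5+Y^Q ⇒ 5+5^Q ⇒ 5+5^Y ⇒ 5+5^5

E ⇒ E^Q   [E ::= E ^ Q]
E^Q ⇒ Q^Q   [E ::= Q]
Q^Q ⇒ Q+Y^Q   [Q ::= Q + Y]
Q+Y^Q ⇒ Y+Y^Q   [Q ::= Y]
Y+Y^Q ⇒ 5+Y^Q   [Y ::= 5]
5+Y^Q ⇒ 5+5^Q   [Y ::= 5]
5+5^Q ⇒ 5+5^Y   [Q ::= Y]
5+5^Y ⇒ 5+5^5   [Y ::= 5]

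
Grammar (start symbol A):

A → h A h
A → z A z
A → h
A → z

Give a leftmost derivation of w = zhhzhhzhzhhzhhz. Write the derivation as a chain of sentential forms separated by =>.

A => zAz   [A → z A z]
zAz => zhAhz   [A → h A h]
zhAhz => zhhAhhz   [A → h A h]
zhhAhhz => zhhzAzhhz   [A → z A z]
zhhzAzhhz => zhhzhAhzhhz   [A → h A h]
zhhzhAhzhhz => zhhzhhAhhzhhz   [A → h A h]
zhhzhhAhhzhhz => zhhzhhzAzhhzhhz   [A → z A z]
zhhzhhzAzhhzhhz => zhhzhhzhzhhzhhz   [A → h]

A => zAz => zhAhz => zhhAhhz => zhhzAzhhz => zhhzhAhzhhz => zhhzhhAhhzhhz => zhhzhhzAzhhzhhz => zhhzhhzhzhhzhhz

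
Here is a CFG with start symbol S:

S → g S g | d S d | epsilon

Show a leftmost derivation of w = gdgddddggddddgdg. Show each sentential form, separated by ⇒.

S ⇒ gSg   [S → g S g]
gSg ⇒ gdSdg   [S → d S d]
gdSdg ⇒ gdgSgdg   [S → g S g]
gdgSgdg ⇒ gdgdSdgdg   [S → d S d]
gdgdSdgdg ⇒ gdgddSddgdg   [S → d S d]
gdgddSddgdg ⇒ gdgdddSdddgdg   [S → d S d]
gdgdddSdddgdg ⇒ gdgddddSddddgdg   [S → d S d]
gdgddddSddddgdg ⇒ gdgddddgSgddddgdg   [S → g S g]
gdgddddgSgddddgdg ⇒ gdgddddggddddgdg   [S → epsilon]

S ⇒ gSg ⇒ gdSdg ⇒ gdgSgdg ⇒ gdgdSdgdg ⇒ gdgddSddgdg ⇒ gdgdddSdddgdg ⇒ gdgddddSddddgdg ⇒ gdgddddgSgddddgdg ⇒ gdgddddggddddgdg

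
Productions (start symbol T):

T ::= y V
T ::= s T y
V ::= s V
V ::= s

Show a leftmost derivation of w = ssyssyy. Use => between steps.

T => sTy => ssTyy => ssyVyy => ssysVyy => ssyssyy

T => sTy   [T ::= s T y]
sTy => ssTyy   [T ::= s T y]
ssTyy => ssyVyy   [T ::= y V]
ssyVyy => ssysVyy   [V ::= s V]
ssysVyy => ssyssyy   [V ::= s]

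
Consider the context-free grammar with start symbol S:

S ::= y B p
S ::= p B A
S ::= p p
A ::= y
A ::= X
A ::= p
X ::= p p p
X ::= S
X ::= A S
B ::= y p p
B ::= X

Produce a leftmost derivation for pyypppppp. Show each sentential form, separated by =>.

S=>pBA=>pXA=>pASA=>pXSA=>pSSA=>pyBpSA=>pyypppSA=>pyypppppA=>pyypppppp

S => pBA   [S ::= p B A]
pBA => pXA   [B ::= X]
pXA => pASA   [X ::= A S]
pASA => pXSA   [A ::= X]
pXSA => pSSA   [X ::= S]
pSSA => pyBpSA   [S ::= y B p]
pyBpSA => pyypppSA   [B ::= y p p]
pyypppSA => pyypppppA   [S ::= p p]
pyypppppA => pyypppppp   [A ::= p]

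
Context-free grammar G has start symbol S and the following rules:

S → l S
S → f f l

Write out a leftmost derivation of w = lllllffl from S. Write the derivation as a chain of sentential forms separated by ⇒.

S ⇒ lS ⇒ llS ⇒ lllS ⇒ llllS ⇒ lllllS ⇒ lllllffl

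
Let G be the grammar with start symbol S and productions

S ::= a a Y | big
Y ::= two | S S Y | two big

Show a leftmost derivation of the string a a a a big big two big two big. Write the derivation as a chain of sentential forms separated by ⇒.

S ⇒ a a Y   [S ::= a a Y]
a a Y ⇒ a a S S Y   [Y ::= S S Y]
a a S S Y ⇒ a a a a Y S Y   [S ::= a a Y]
a a a a Y S Y ⇒ a a a a S S Y S Y   [Y ::= S S Y]
a a a a S S Y S Y ⇒ a a a a big S Y S Y   [S ::= big]
a a a a big S Y S Y ⇒ a a a a big big Y S Y   [S ::= big]
a a a a big big Y S Y ⇒ a a a a big big two S Y   [Y ::= two]
a a a a big big two S Y ⇒ a a a a big big two big Y   [S ::= big]
a a a a big big two big Y ⇒ a a a a big big two big two big   [Y ::= two big]

S ⇒ a a Y ⇒ a a S S Y ⇒ a a a a Y S Y ⇒ a a a a S S Y S Y ⇒ a a a a big S Y S Y ⇒ a a a a big big Y S Y ⇒ a a a a big big two S Y ⇒ a a a a big big two big Y ⇒ a a a a big big two big two big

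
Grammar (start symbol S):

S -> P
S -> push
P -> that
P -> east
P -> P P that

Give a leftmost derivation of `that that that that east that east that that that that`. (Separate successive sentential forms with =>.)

S => P => P P that => that P that => that P P that that => that P P that P that that => that P P that P that P that that => that P P that P that P that P that that => that that P that P that P that P that that => that that that that P that P that P that that => that that that that east that P that P that that => that that that that east that east that P that that => that that that that east that east that that that that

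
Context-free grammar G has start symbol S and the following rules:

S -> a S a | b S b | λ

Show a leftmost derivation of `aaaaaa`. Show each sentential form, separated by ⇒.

S⇒aSa⇒aaSaa⇒aaaSaaa⇒aaaaaa

S ⇒ aSa   [S -> a S a]
aSa ⇒ aaSaa   [S -> a S a]
aaSaa ⇒ aaaSaaa   [S -> a S a]
aaaSaaa ⇒ aaaaaa   [S -> λ]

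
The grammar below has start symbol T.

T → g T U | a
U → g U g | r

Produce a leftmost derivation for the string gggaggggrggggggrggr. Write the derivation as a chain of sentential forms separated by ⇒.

T ⇒ gTU ⇒ ggTUU ⇒ gggTUUU ⇒ gggaUUU ⇒ gggagUgUU ⇒ gggaggUggUU ⇒ gggagggUgggUU ⇒ gggaggggUggggUU ⇒ gggaggggrggggUU ⇒ gggaggggrgggggUgU ⇒ gggaggggrggggggUggU ⇒ gggaggggrggggggrggU ⇒ gggaggggrggggggrggr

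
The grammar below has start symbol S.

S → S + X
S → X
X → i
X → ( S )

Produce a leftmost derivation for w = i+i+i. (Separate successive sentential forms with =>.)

S => S+X => S+X+X => X+X+X => i+X+X => i+i+X => i+i+i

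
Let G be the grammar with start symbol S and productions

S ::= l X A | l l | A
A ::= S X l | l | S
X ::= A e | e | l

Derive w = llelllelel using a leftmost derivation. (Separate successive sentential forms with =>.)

S=>lXA=>lAeA=>lSXleA=>llXAXleA=>lleAXleA=>llelXleA=>llelAeleA=>llelSeleA=>llellleleA=>llelllelel

S => lXA   [S ::= l X A]
lXA => lAeA   [X ::= A e]
lAeA => lSXleA   [A ::= S X l]
lSXleA => llXAXleA   [S ::= l X A]
llXAXleA => lleAXleA   [X ::= e]
lleAXleA => llelXleA   [A ::= l]
llelXleA => llelAeleA   [X ::= A e]
llelAeleA => llelSeleA   [A ::= S]
llelSeleA => llellleleA   [S ::= l l]
llellleleA => llelllelel   [A ::= l]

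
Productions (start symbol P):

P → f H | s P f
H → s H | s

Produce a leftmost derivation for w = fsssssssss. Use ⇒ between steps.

P ⇒ fH ⇒ fsH ⇒ fssH ⇒ fsssH ⇒ fssssH ⇒ fsssssH ⇒ fssssssH ⇒ fsssssssH ⇒ fssssssssH ⇒ fsssssssss

P ⇒ fH   [P → f H]
fH ⇒ fsH   [H → s H]
fsH ⇒ fssH   [H → s H]
fssH ⇒ fsssH   [H → s H]
fsssH ⇒ fssssH   [H → s H]
fssssH ⇒ fsssssH   [H → s H]
fsssssH ⇒ fssssssH   [H → s H]
fssssssH ⇒ fsssssssH   [H → s H]
fsssssssH ⇒ fssssssssH   [H → s H]
fssssssssH ⇒ fsssssssss   [H → s]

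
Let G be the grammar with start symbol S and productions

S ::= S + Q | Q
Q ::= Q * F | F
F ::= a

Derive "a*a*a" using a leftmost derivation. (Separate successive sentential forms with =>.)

S => Q   [S ::= Q]
Q => Q*F   [Q ::= Q * F]
Q*F => Q*F*F   [Q ::= Q * F]
Q*F*F => F*F*F   [Q ::= F]
F*F*F => a*F*F   [F ::= a]
a*F*F => a*a*F   [F ::= a]
a*a*F => a*a*a   [F ::= a]

S=>Q=>Q*F=>Q*F*F=>F*F*F=>a*F*F=>a*a*F=>a*a*a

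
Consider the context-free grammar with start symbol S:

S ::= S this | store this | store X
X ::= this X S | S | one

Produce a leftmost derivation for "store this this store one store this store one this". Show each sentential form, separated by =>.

S => S this => store X this => store this X S this => store this this X S S this => store this this S S S this => store this this store X S S this => store this this store one S S this => store this this store one store this S this => store this this store one store this store X this => store this this store one store this store one this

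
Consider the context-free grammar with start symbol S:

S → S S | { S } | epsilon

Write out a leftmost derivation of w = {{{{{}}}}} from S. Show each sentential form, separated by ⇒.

S ⇒ {S}   [S → { S }]
{S} ⇒ {{S}}   [S → { S }]
{{S}} ⇒ {{SS}}   [S → S S]
{{SS}} ⇒ {{{S}S}}   [S → { S }]
{{{S}S}} ⇒ {{{{S}}S}}   [S → { S }]
{{{{S}}S}} ⇒ {{{{SS}}S}}   [S → S S]
{{{{SS}}S}} ⇒ {{{{SSS}}S}}   [S → S S]
{{{{SSS}}S}} ⇒ {{{{{S}SS}}S}}   [S → { S }]
{{{{{S}SS}}S}} ⇒ {{{{{}SS}}S}}   [S → epsilon]
{{{{{}SS}}S}} ⇒ {{{{{}S}}S}}   [S → epsilon]
{{{{{}S}}S}} ⇒ {{{{{}}}S}}   [S → epsilon]
{{{{{}}}S}} ⇒ {{{{{}}}}}   [S → epsilon]

S ⇒ {S} ⇒ {{S}} ⇒ {{SS}} ⇒ {{{S}S}} ⇒ {{{{S}}S}} ⇒ {{{{SS}}S}} ⇒ {{{{SSS}}S}} ⇒ {{{{{S}SS}}S}} ⇒ {{{{{}SS}}S}} ⇒ {{{{{}S}}S}} ⇒ {{{{{}}}S}} ⇒ {{{{{}}}}}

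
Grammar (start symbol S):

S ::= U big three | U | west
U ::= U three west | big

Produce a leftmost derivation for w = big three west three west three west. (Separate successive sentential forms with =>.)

S => U => U three west => U three west three west => U three west three west three west => big three west three west three west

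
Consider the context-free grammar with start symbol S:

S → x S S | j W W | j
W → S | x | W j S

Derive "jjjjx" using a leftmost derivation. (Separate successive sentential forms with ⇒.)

S ⇒ jWW ⇒ jWjSW ⇒ jSjSW ⇒ jjjSW ⇒ jjjjW ⇒ jjjjx

S ⇒ jWW   [S → j W W]
jWW ⇒ jWjSW   [W → W j S]
jWjSW ⇒ jSjSW   [W → S]
jSjSW ⇒ jjjSW   [S → j]
jjjSW ⇒ jjjjW   [S → j]
jjjjW ⇒ jjjjx   [W → x]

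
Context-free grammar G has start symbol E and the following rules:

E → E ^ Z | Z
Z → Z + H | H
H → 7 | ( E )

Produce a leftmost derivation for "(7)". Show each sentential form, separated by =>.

E => Z => H => (E) => (Z) => (H) => (7)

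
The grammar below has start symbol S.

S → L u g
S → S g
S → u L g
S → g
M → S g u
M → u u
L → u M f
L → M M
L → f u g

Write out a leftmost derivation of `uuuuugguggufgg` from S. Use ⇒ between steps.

S ⇒ Sg ⇒ uLgg ⇒ uuMfgg ⇒ uuSgufgg ⇒ uuuLggufgg ⇒ uuuMMggufgg ⇒ uuuuuMggufgg ⇒ uuuuuSguggufgg ⇒ uuuuugguggufgg

S ⇒ Sg   [S → S g]
Sg ⇒ uLgg   [S → u L g]
uLgg ⇒ uuMfgg   [L → u M f]
uuMfgg ⇒ uuSgufgg   [M → S g u]
uuSgufgg ⇒ uuuLggufgg   [S → u L g]
uuuLggufgg ⇒ uuuMMggufgg   [L → M M]
uuuMMggufgg ⇒ uuuuuMggufgg   [M → u u]
uuuuuMggufgg ⇒ uuuuuSguggufgg   [M → S g u]
uuuuuSguggufgg ⇒ uuuuugguggufgg   [S → g]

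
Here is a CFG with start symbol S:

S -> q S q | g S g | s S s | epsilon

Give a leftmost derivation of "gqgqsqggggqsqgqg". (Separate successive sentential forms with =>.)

S => gSg   [S -> g S g]
gSg => gqSqg   [S -> q S q]
gqSqg => gqgSgqg   [S -> g S g]
gqgSgqg => gqgqSqgqg   [S -> q S q]
gqgqSqgqg => gqgqsSsqgqg   [S -> s S s]
gqgqsSsqgqg => gqgqsqSqsqgqg   [S -> q S q]
gqgqsqSqsqgqg => gqgqsqgSgqsqgqg   [S -> g S g]
gqgqsqgSgqsqgqg => gqgqsqggSggqsqgqg   [S -> g S g]
gqgqsqggSggqsqgqg => gqgqsqggggqsqgqg   [S -> epsilon]

S=>gSg=>gqSqg=>gqgSgqg=>gqgqSqgqg=>gqgqsSsqgqg=>gqgqsqSqsqgqg=>gqgqsqgSgqsqgqg=>gqgqsqggSggqsqgqg=>gqgqsqggggqsqgqg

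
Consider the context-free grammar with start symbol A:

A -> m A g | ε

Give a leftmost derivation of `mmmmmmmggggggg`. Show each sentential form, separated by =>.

A => mAg => mmAgg => mmmAggg => mmmmAgggg => mmmmmAggggg => mmmmmmAgggggg => mmmmmmmAggggggg => mmmmmmmggggggg

A => mAg   [A -> m A g]
mAg => mmAgg   [A -> m A g]
mmAgg => mmmAggg   [A -> m A g]
mmmAggg => mmmmAgggg   [A -> m A g]
mmmmAgggg => mmmmmAggggg   [A -> m A g]
mmmmmAggggg => mmmmmmAgggggg   [A -> m A g]
mmmmmmAgggggg => mmmmmmmAggggggg   [A -> m A g]
mmmmmmmAggggggg => mmmmmmmggggggg   [A -> ε]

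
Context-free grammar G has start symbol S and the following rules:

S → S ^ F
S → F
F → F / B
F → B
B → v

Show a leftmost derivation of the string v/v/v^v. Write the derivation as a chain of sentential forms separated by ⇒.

S ⇒ S^F   [S → S ^ F]
S^F ⇒ F^F   [S → F]
F^F ⇒ F/B^F   [F → F / B]
F/B^F ⇒ F/B/B^F   [F → F / B]
F/B/B^F ⇒ B/B/B^F   [F → B]
B/B/B^F ⇒ v/B/B^F   [B → v]
v/B/B^F ⇒ v/v/B^F   [B → v]
v/v/B^F ⇒ v/v/v^F   [B → v]
v/v/v^F ⇒ v/v/v^B   [F → B]
v/v/v^B ⇒ v/v/v^v   [B → v]

S ⇒ S^F ⇒ F^F ⇒ F/B^F ⇒ F/B/B^F ⇒ B/B/B^F ⇒ v/B/B^F ⇒ v/v/B^F ⇒ v/v/v^F ⇒ v/v/v^B ⇒ v/v/v^v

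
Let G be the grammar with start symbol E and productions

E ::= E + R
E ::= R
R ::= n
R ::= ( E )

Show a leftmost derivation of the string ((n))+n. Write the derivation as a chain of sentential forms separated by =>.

E => E+R => R+R => (E)+R => (R)+R => ((E))+R => ((R))+R => ((n))+R => ((n))+n

E => E+R   [E ::= E + R]
E+R => R+R   [E ::= R]
R+R => (E)+R   [R ::= ( E )]
(E)+R => (R)+R   [E ::= R]
(R)+R => ((E))+R   [R ::= ( E )]
((E))+R => ((R))+R   [E ::= R]
((R))+R => ((n))+R   [R ::= n]
((n))+R => ((n))+n   [R ::= n]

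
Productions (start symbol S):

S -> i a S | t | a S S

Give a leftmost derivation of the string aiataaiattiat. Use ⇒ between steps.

S ⇒ aSS   [S -> a S S]
aSS ⇒ aiaSS   [S -> i a S]
aiaSS ⇒ aiatS   [S -> t]
aiatS ⇒ aiataSS   [S -> a S S]
aiataSS ⇒ aiataaSSS   [S -> a S S]
aiataaSSS ⇒ aiataaiaSSS   [S -> i a S]
aiataaiaSSS ⇒ aiataaiatSS   [S -> t]
aiataaiatSS ⇒ aiataaiattS   [S -> t]
aiataaiattS ⇒ aiataaiattiaS   [S -> i a S]
aiataaiattiaS ⇒ aiataaiattiat   [S -> t]

S ⇒ aSS ⇒ aiaSS ⇒ aiatS ⇒ aiataSS ⇒ aiataaSSS ⇒ aiataaiaSSS ⇒ aiataaiatSS ⇒ aiataaiattS ⇒ aiataaiattiaS ⇒ aiataaiattiat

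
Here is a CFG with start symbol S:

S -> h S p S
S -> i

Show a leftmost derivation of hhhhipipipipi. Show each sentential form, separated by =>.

S=>hSpS=>hhSpSpS=>hhhSpSpSpS=>hhhhSpSpSpSpS=>hhhhipSpSpSpS=>hhhhipipSpSpS=>hhhhipipipSpS=>hhhhipipipipS=>hhhhipipipipi

S => hSpS   [S -> h S p S]
hSpS => hhSpSpS   [S -> h S p S]
hhSpSpS => hhhSpSpSpS   [S -> h S p S]
hhhSpSpSpS => hhhhSpSpSpSpS   [S -> h S p S]
hhhhSpSpSpSpS => hhhhipSpSpSpS   [S -> i]
hhhhipSpSpSpS => hhhhipipSpSpS   [S -> i]
hhhhipipSpSpS => hhhhipipipSpS   [S -> i]
hhhhipipipSpS => hhhhipipipipS   [S -> i]
hhhhipipipipS => hhhhipipipipi   [S -> i]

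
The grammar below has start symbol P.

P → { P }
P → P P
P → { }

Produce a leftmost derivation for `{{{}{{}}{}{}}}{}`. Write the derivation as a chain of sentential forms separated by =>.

P => PP   [P → P P]
PP => {P}P   [P → { P }]
{P}P => {{P}}P   [P → { P }]
{{P}}P => {{PP}}P   [P → P P]
{{PP}}P => {{PPP}}P   [P → P P]
{{PPP}}P => {{{}PP}}P   [P → { }]
{{{}PP}}P => {{{}PPP}}P   [P → P P]
{{{}PPP}}P => {{{}{P}PP}}P   [P → { P }]
{{{}{P}PP}}P => {{{}{{}}PP}}P   [P → { }]
{{{}{{}}PP}}P => {{{}{{}}{}P}}P   [P → { }]
{{{}{{}}{}P}}P => {{{}{{}}{}{}}}P   [P → { }]
{{{}{{}}{}{}}}P => {{{}{{}}{}{}}}{}   [P → { }]

P => PP => {P}P => {{P}}P => {{PP}}P => {{PPP}}P => {{{}PP}}P => {{{}PPP}}P => {{{}{P}PP}}P => {{{}{{}}PP}}P => {{{}{{}}{}P}}P => {{{}{{}}{}{}}}P => {{{}{{}}{}{}}}{}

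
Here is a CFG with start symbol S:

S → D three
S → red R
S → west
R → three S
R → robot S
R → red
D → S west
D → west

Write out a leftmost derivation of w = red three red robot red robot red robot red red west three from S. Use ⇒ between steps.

S ⇒ D three ⇒ S west three ⇒ red R west three ⇒ red three S west three ⇒ red three red R west three ⇒ red three red robot S west three ⇒ red three red robot red R west three ⇒ red three red robot red robot S west three ⇒ red three red robot red robot red R west three ⇒ red three red robot red robot red robot S west three ⇒ red three red robot red robot red robot red R west three ⇒ red three red robot red robot red robot red red west three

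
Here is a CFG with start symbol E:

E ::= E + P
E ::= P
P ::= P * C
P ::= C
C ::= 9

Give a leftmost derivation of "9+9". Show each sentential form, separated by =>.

E => E+P => P+P => C+P => 9+P => 9+C => 9+9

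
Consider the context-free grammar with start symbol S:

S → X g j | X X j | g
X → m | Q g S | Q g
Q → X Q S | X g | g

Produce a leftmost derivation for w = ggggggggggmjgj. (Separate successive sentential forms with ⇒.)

S⇒Xgj⇒QgSgj⇒XggSgj⇒QgggSgj⇒ggggSgj⇒ggggXXjgj⇒ggggQgXjgj⇒ggggXQSgXjgj⇒ggggQgSQSgXjgj⇒ggggggSQSgXjgj⇒gggggggQSgXjgj⇒ggggggggSgXjgj⇒ggggggggggXjgj⇒ggggggggggmjgj

S ⇒ Xgj   [S → X g j]
Xgj ⇒ QgSgj   [X → Q g S]
QgSgj ⇒ XggSgj   [Q → X g]
XggSgj ⇒ QgggSgj   [X → Q g]
QgggSgj ⇒ ggggSgj   [Q → g]
ggggSgj ⇒ ggggXXjgj   [S → X X j]
ggggXXjgj ⇒ ggggQgXjgj   [X → Q g]
ggggQgXjgj ⇒ ggggXQSgXjgj   [Q → X Q S]
ggggXQSgXjgj ⇒ ggggQgSQSgXjgj   [X → Q g S]
ggggQgSQSgXjgj ⇒ ggggggSQSgXjgj   [Q → g]
ggggggSQSgXjgj ⇒ gggggggQSgXjgj   [S → g]
gggggggQSgXjgj ⇒ ggggggggSgXjgj   [Q → g]
ggggggggSgXjgj ⇒ ggggggggggXjgj   [S → g]
ggggggggggXjgj ⇒ ggggggggggmjgj   [X → m]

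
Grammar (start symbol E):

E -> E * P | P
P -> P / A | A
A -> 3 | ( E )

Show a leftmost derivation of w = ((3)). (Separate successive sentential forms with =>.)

E=>P=>A=>(E)=>(P)=>(A)=>((E))=>((P))=>((A))=>((3))

E => P   [E -> P]
P => A   [P -> A]
A => (E)   [A -> ( E )]
(E) => (P)   [E -> P]
(P) => (A)   [P -> A]
(A) => ((E))   [A -> ( E )]
((E)) => ((P))   [E -> P]
((P)) => ((A))   [P -> A]
((A)) => ((3))   [A -> 3]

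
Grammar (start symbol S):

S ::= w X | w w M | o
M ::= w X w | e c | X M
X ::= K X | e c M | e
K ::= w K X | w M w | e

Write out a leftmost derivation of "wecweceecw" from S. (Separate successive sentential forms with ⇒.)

S⇒wX⇒wecM⇒wecwXw⇒wecwecMw⇒wecwecXMw⇒wecweceMw⇒wecweceecw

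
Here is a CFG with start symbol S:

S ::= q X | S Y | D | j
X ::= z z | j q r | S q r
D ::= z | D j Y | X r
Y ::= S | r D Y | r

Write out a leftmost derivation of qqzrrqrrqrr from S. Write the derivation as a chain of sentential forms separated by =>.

S=>SY=>qXY=>qSqrY=>qSYqrY=>qqXYqrY=>qqSqrYqrY=>qqSYqrYqrY=>qqSYYqrYqrY=>qqDYYqrYqrY=>qqzYYqrYqrY=>qqzrYqrYqrY=>qqzrrqrYqrY=>qqzrrqrrqrY=>qqzrrqrrqrr

S => SY   [S ::= S Y]
SY => qXY   [S ::= q X]
qXY => qSqrY   [X ::= S q r]
qSqrY => qSYqrY   [S ::= S Y]
qSYqrY => qqXYqrY   [S ::= q X]
qqXYqrY => qqSqrYqrY   [X ::= S q r]
qqSqrYqrY => qqSYqrYqrY   [S ::= S Y]
qqSYqrYqrY => qqSYYqrYqrY   [S ::= S Y]
qqSYYqrYqrY => qqDYYqrYqrY   [S ::= D]
qqDYYqrYqrY => qqzYYqrYqrY   [D ::= z]
qqzYYqrYqrY => qqzrYqrYqrY   [Y ::= r]
qqzrYqrYqrY => qqzrrqrYqrY   [Y ::= r]
qqzrrqrYqrY => qqzrrqrrqrY   [Y ::= r]
qqzrrqrrqrY => qqzrrqrrqrr   [Y ::= r]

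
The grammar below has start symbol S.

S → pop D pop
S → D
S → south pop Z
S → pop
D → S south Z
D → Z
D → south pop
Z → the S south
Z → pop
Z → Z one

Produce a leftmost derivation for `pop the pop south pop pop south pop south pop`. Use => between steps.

S => D   [S → D]
D => S south Z   [D → S south Z]
S south Z => pop D pop south Z   [S → pop D pop]
pop D pop south Z => pop Z pop south Z   [D → Z]
pop Z pop south Z => pop the S south pop south Z   [Z → the S south]
pop the S south pop south Z => pop the pop D pop south pop south Z   [S → pop D pop]
pop the pop D pop south pop south Z => pop the pop south pop pop south pop south Z   [D → south pop]
pop the pop south pop pop south pop south Z => pop the pop south pop pop south pop south pop   [Z → pop]

S => D => S south Z => pop D pop south Z => pop Z pop south Z => pop the S south pop south Z => pop the pop D pop south pop south Z => pop the pop south pop pop south pop south Z => pop the pop south pop pop south pop south pop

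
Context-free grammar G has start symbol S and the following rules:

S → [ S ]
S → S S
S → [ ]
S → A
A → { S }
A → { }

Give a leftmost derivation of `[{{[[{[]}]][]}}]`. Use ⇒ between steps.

S ⇒ [S] ⇒ [A] ⇒ [{S}] ⇒ [{A}] ⇒ [{{S}}] ⇒ [{{SS}}] ⇒ [{{[S]S}}] ⇒ [{{[[S]]S}}] ⇒ [{{[[A]]S}}] ⇒ [{{[[{S}]]S}}] ⇒ [{{[[{[]}]]S}}] ⇒ [{{[[{[]}]][]}}]

S ⇒ [S]   [S → [ S ]]
[S] ⇒ [A]   [S → A]
[A] ⇒ [{S}]   [A → { S }]
[{S}] ⇒ [{A}]   [S → A]
[{A}] ⇒ [{{S}}]   [A → { S }]
[{{S}}] ⇒ [{{SS}}]   [S → S S]
[{{SS}}] ⇒ [{{[S]S}}]   [S → [ S ]]
[{{[S]S}}] ⇒ [{{[[S]]S}}]   [S → [ S ]]
[{{[[S]]S}}] ⇒ [{{[[A]]S}}]   [S → A]
[{{[[A]]S}}] ⇒ [{{[[{S}]]S}}]   [A → { S }]
[{{[[{S}]]S}}] ⇒ [{{[[{[]}]]S}}]   [S → [ ]]
[{{[[{[]}]]S}}] ⇒ [{{[[{[]}]][]}}]   [S → [ ]]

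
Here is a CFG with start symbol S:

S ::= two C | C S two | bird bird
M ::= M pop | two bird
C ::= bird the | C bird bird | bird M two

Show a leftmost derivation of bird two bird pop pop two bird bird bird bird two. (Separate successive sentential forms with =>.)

S => C S two => C bird bird S two => bird M two bird bird S two => bird M pop two bird bird S two => bird M pop pop two bird bird S two => bird two bird pop pop two bird bird S two => bird two bird pop pop two bird bird bird bird two

S => C S two   [S ::= C S two]
C S two => C bird bird S two   [C ::= C bird bird]
C bird bird S two => bird M two bird bird S two   [C ::= bird M two]
bird M two bird bird S two => bird M pop two bird bird S two   [M ::= M pop]
bird M pop two bird bird S two => bird M pop pop two bird bird S two   [M ::= M pop]
bird M pop pop two bird bird S two => bird two bird pop pop two bird bird S two   [M ::= two bird]
bird two bird pop pop two bird bird S two => bird two bird pop pop two bird bird bird bird two   [S ::= bird bird]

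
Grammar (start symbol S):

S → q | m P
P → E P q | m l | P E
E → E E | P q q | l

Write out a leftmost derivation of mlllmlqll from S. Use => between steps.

S => mP   [S → m P]
mP => mPE   [P → P E]
mPE => mPEE   [P → P E]
mPEE => mEPqEE   [P → E P q]
mEPqEE => mEEPqEE   [E → E E]
mEEPqEE => mEEEPqEE   [E → E E]
mEEEPqEE => mlEEPqEE   [E → l]
mlEEPqEE => mllEPqEE   [E → l]
mllEPqEE => mlllPqEE   [E → l]
mlllPqEE => mlllmlqEE   [P → m l]
mlllmlqEE => mlllmlqlE   [E → l]
mlllmlqlE => mlllmlqll   [E → l]

S => mP => mPE => mPEE => mEPqEE => mEEPqEE => mEEEPqEE => mlEEPqEE => mllEPqEE => mlllPqEE => mlllmlqEE => mlllmlqlE => mlllmlqll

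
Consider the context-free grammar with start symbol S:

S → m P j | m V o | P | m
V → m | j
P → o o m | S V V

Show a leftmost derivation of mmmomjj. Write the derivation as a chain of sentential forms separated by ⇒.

S ⇒ mPj ⇒ mSVVj ⇒ mmVoVVj ⇒ mmmoVVj ⇒ mmmomVj ⇒ mmmomjj

S ⇒ mPj   [S → m P j]
mPj ⇒ mSVVj   [P → S V V]
mSVVj ⇒ mmVoVVj   [S → m V o]
mmVoVVj ⇒ mmmoVVj   [V → m]
mmmoVVj ⇒ mmmomVj   [V → m]
mmmomVj ⇒ mmmomjj   [V → j]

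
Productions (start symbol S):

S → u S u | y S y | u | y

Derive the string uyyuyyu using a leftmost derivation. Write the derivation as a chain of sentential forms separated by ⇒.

S⇒uSu⇒uySyu⇒uyySyyu⇒uyyuyyu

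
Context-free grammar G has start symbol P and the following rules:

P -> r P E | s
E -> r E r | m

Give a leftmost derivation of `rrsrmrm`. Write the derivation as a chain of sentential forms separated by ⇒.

P ⇒ rPE ⇒ rrPEE ⇒ rrsEE ⇒ rrsrErE ⇒ rrsrmrE ⇒ rrsrmrm

P ⇒ rPE   [P -> r P E]
rPE ⇒ rrPEE   [P -> r P E]
rrPEE ⇒ rrsEE   [P -> s]
rrsEE ⇒ rrsrErE   [E -> r E r]
rrsrErE ⇒ rrsrmrE   [E -> m]
rrsrmrE ⇒ rrsrmrm   [E -> m]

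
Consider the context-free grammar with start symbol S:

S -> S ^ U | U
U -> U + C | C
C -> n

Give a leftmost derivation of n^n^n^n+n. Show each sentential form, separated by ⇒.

S ⇒ S^U ⇒ S^U^U ⇒ S^U^U^U ⇒ U^U^U^U ⇒ C^U^U^U ⇒ n^U^U^U ⇒ n^C^U^U ⇒ n^n^U^U ⇒ n^n^C^U ⇒ n^n^n^U ⇒ n^n^n^U+C ⇒ n^n^n^C+C ⇒ n^n^n^n+C ⇒ n^n^n^n+n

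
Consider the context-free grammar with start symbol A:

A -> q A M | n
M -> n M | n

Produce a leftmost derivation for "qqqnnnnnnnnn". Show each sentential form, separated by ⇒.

A ⇒ qAM   [A -> q A M]
qAM ⇒ qqAMM   [A -> q A M]
qqAMM ⇒ qqqAMMM   [A -> q A M]
qqqAMMM ⇒ qqqnMMM   [A -> n]
qqqnMMM ⇒ qqqnnMMM   [M -> n M]
qqqnnMMM ⇒ qqqnnnMMM   [M -> n M]
qqqnnnMMM ⇒ qqqnnnnMM   [M -> n]
qqqnnnnMM ⇒ qqqnnnnnMM   [M -> n M]
qqqnnnnnMM ⇒ qqqnnnnnnMM   [M -> n M]
qqqnnnnnnMM ⇒ qqqnnnnnnnMM   [M -> n M]
qqqnnnnnnnMM ⇒ qqqnnnnnnnnM   [M -> n]
qqqnnnnnnnnM ⇒ qqqnnnnnnnnn   [M -> n]

A ⇒ qAM ⇒ qqAMM ⇒ qqqAMMM ⇒ qqqnMMM ⇒ qqqnnMMM ⇒ qqqnnnMMM ⇒ qqqnnnnMM ⇒ qqqnnnnnMM ⇒ qqqnnnnnnMM ⇒ qqqnnnnnnnMM ⇒ qqqnnnnnnnnM ⇒ qqqnnnnnnnnn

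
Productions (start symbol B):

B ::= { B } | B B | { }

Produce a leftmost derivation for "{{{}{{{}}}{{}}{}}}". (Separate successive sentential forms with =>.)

B => {B} => {{B}} => {{BB}} => {{BBB}} => {{{}BB}} => {{{}BBB}} => {{{}{B}BB}} => {{{}{{B}}BB}} => {{{}{{{}}}BB}} => {{{}{{{}}}{B}B}} => {{{}{{{}}}{{}}B}} => {{{}{{{}}}{{}}{}}}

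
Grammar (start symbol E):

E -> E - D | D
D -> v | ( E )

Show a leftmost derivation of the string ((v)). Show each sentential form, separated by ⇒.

E ⇒ D   [E -> D]
D ⇒ (E)   [D -> ( E )]
(E) ⇒ (D)   [E -> D]
(D) ⇒ ((E))   [D -> ( E )]
((E)) ⇒ ((D))   [E -> D]
((D)) ⇒ ((v))   [D -> v]

E ⇒ D ⇒ (E) ⇒ (D) ⇒ ((E)) ⇒ ((D)) ⇒ ((v))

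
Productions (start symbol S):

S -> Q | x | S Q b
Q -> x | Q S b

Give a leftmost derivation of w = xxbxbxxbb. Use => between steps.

S => SQb => SQbQb => QQbQb => QSbQbQb => xSbQbQb => xxbQbQb => xxbxbQb => xxbxbQSbb => xxbxbxSbb => xxbxbxxbb

S => SQb   [S -> S Q b]
SQb => SQbQb   [S -> S Q b]
SQbQb => QQbQb   [S -> Q]
QQbQb => QSbQbQb   [Q -> Q S b]
QSbQbQb => xSbQbQb   [Q -> x]
xSbQbQb => xxbQbQb   [S -> x]
xxbQbQb => xxbxbQb   [Q -> x]
xxbxbQb => xxbxbQSbb   [Q -> Q S b]
xxbxbQSbb => xxbxbxSbb   [Q -> x]
xxbxbxSbb => xxbxbxxbb   [S -> x]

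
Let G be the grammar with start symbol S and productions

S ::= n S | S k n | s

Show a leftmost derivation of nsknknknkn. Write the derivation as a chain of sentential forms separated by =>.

S => nS => nSkn => nSknkn => nSknknkn => nSknknknkn => nsknknknkn

S => nS   [S ::= n S]
nS => nSkn   [S ::= S k n]
nSkn => nSknkn   [S ::= S k n]
nSknkn => nSknknkn   [S ::= S k n]
nSknknkn => nSknknknkn   [S ::= S k n]
nSknknknkn => nsknknknkn   [S ::= s]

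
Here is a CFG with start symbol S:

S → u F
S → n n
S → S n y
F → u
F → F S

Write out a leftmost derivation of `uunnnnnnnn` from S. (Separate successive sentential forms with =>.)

S=>uF=>uFS=>uFSS=>uFSSS=>uFSSSS=>uuSSSS=>uunnSSS=>uunnnnSS=>uunnnnnnS=>uunnnnnnnn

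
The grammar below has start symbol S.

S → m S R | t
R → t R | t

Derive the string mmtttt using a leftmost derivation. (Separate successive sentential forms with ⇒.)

S⇒mSR⇒mmSRR⇒mmtRR⇒mmttRR⇒mmtttR⇒mmtttt

S ⇒ mSR   [S → m S R]
mSR ⇒ mmSRR   [S → m S R]
mmSRR ⇒ mmtRR   [S → t]
mmtRR ⇒ mmttRR   [R → t R]
mmttRR ⇒ mmtttR   [R → t]
mmtttR ⇒ mmtttt   [R → t]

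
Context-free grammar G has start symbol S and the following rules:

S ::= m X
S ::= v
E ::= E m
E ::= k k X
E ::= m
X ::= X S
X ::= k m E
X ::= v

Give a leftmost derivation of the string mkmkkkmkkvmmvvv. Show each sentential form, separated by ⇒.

S ⇒ mX ⇒ mXS ⇒ mXSS ⇒ mXSSS ⇒ mkmESSS ⇒ mkmEmSSS ⇒ mkmkkXmSSS ⇒ mkmkkkmEmSSS ⇒ mkmkkkmkkXmSSS ⇒ mkmkkkmkkvmSSS ⇒ mkmkkkmkkvmmXSS ⇒ mkmkkkmkkvmmvSS ⇒ mkmkkkmkkvmmvvS ⇒ mkmkkkmkkvmmvvv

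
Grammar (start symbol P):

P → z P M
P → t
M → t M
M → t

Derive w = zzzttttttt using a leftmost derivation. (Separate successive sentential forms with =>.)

P => zPM => zzPMM => zzzPMMM => zzztMMM => zzzttMMM => zzztttMMM => zzzttttMM => zzztttttMM => zzzttttttM => zzzttttttt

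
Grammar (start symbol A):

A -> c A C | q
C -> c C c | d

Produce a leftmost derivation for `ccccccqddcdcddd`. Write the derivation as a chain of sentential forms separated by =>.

A => cAC   [A -> c A C]
cAC => ccACC   [A -> c A C]
ccACC => cccACCC   [A -> c A C]
cccACCC => ccccACCCC   [A -> c A C]
ccccACCCC => cccccACCCCC   [A -> c A C]
cccccACCCCC => ccccccACCCCCC   [A -> c A C]
ccccccACCCCCC => ccccccqCCCCCC   [A -> q]
ccccccqCCCCCC => ccccccqdCCCCC   [C -> d]
ccccccqdCCCCC => ccccccqddCCCC   [C -> d]
ccccccqddCCCC => ccccccqddcCcCCC   [C -> c C c]
ccccccqddcCcCCC => ccccccqddcdcCCC   [C -> d]
ccccccqddcdcCCC => ccccccqddcdcdCC   [C -> d]
ccccccqddcdcdCC => ccccccqddcdcddC   [C -> d]
ccccccqddcdcddC => ccccccqddcdcddd   [C -> d]

A=>cAC=>ccACC=>cccACCC=>ccccACCCC=>cccccACCCCC=>ccccccACCCCCC=>ccccccqCCCCCC=>ccccccqdCCCCC=>ccccccqddCCCC=>ccccccqddcCcCCC=>ccccccqddcdcCCC=>ccccccqddcdcdCC=>ccccccqddcdcddC=>ccccccqddcdcddd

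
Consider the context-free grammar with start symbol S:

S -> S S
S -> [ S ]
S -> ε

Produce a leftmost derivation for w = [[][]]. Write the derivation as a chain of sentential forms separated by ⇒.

S ⇒ [S] ⇒ [SS] ⇒ [[S]S] ⇒ [[]S] ⇒ [[][S]] ⇒ [[][]]

S ⇒ [S]   [S -> [ S ]]
[S] ⇒ [SS]   [S -> S S]
[SS] ⇒ [[S]S]   [S -> [ S ]]
[[S]S] ⇒ [[]S]   [S -> ε]
[[]S] ⇒ [[][S]]   [S -> [ S ]]
[[][S]] ⇒ [[][]]   [S -> ε]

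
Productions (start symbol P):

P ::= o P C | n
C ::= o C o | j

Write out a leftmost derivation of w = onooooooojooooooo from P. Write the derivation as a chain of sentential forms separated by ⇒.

P ⇒ oPC ⇒ onC ⇒ onoCo ⇒ onooCoo ⇒ onoooCooo ⇒ onooooCoooo ⇒ onoooooCooooo ⇒ onooooooCoooooo ⇒ onoooooooCooooooo ⇒ onooooooojooooooo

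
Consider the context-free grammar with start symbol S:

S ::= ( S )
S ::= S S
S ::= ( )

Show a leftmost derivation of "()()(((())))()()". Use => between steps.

S => SS => SSS => ()SS => ()SSS => ()()SS => ()()SSS => ()()(S)SS => ()()((S))SS => ()()(((S)))SS => ()()(((())))SS => ()()(((())))()S => ()()(((())))()()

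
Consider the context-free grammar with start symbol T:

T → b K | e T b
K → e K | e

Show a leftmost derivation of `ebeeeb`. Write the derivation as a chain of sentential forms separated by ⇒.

T ⇒ eTb   [T → e T b]
eTb ⇒ ebKb   [T → b K]
ebKb ⇒ ebeKb   [K → e K]
ebeKb ⇒ ebeeKb   [K → e K]
ebeeKb ⇒ ebeeeb   [K → e]

T⇒eTb⇒ebKb⇒ebeKb⇒ebeeKb⇒ebeeeb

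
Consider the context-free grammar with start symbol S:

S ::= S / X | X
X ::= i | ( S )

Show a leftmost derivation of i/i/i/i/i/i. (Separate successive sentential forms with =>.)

S => S/X => S/X/X => S/X/X/X => S/X/X/X/X => S/X/X/X/X/X => X/X/X/X/X/X => i/X/X/X/X/X => i/i/X/X/X/X => i/i/i/X/X/X => i/i/i/i/X/X => i/i/i/i/i/X => i/i/i/i/i/i

S => S/X   [S ::= S / X]
S/X => S/X/X   [S ::= S / X]
S/X/X => S/X/X/X   [S ::= S / X]
S/X/X/X => S/X/X/X/X   [S ::= S / X]
S/X/X/X/X => S/X/X/X/X/X   [S ::= S / X]
S/X/X/X/X/X => X/X/X/X/X/X   [S ::= X]
X/X/X/X/X/X => i/X/X/X/X/X   [X ::= i]
i/X/X/X/X/X => i/i/X/X/X/X   [X ::= i]
i/i/X/X/X/X => i/i/i/X/X/X   [X ::= i]
i/i/i/X/X/X => i/i/i/i/X/X   [X ::= i]
i/i/i/i/X/X => i/i/i/i/i/X   [X ::= i]
i/i/i/i/i/X => i/i/i/i/i/i   [X ::= i]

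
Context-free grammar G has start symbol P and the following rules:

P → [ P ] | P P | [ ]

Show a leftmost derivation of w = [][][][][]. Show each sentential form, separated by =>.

P=>PP=>PPP=>PPPP=>PPPPP=>[]PPPP=>[][]PPP=>[][][]PP=>[][][][]P=>[][][][][]

P => PP   [P → P P]
PP => PPP   [P → P P]
PPP => PPPP   [P → P P]
PPPP => PPPPP   [P → P P]
PPPPP => []PPPP   [P → [ ]]
[]PPPP => [][]PPP   [P → [ ]]
[][]PPP => [][][]PP   [P → [ ]]
[][][]PP => [][][][]P   [P → [ ]]
[][][][]P => [][][][][]   [P → [ ]]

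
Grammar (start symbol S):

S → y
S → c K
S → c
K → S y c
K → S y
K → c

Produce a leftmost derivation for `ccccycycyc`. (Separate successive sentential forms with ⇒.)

S ⇒ cK ⇒ cSyc ⇒ ccKyc ⇒ ccSycyc ⇒ cccKycyc ⇒ cccSycycyc ⇒ ccccycycyc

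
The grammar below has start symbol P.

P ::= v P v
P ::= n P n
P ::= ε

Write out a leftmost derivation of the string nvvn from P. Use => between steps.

P => nPn   [P ::= n P n]
nPn => nvPvn   [P ::= v P v]
nvPvn => nvvn   [P ::= ε]

P=>nPn=>nvPvn=>nvvn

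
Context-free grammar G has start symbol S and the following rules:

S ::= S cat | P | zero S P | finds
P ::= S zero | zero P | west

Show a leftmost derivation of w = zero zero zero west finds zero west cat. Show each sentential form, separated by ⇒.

S ⇒ S cat   [S ::= S cat]
S cat ⇒ zero S P cat   [S ::= zero S P]
zero S P cat ⇒ zero zero S P P cat   [S ::= zero S P]
zero zero S P P cat ⇒ zero zero P P P cat   [S ::= P]
zero zero P P P cat ⇒ zero zero zero P P P cat   [P ::= zero P]
zero zero zero P P P cat ⇒ zero zero zero west P P cat   [P ::= west]
zero zero zero west P P cat ⇒ zero zero zero west S zero P cat   [P ::= S zero]
zero zero zero west S zero P cat ⇒ zero zero zero west finds zero P cat   [S ::= finds]
zero zero zero west finds zero P cat ⇒ zero zero zero west finds zero west cat   [P ::= west]

S ⇒ S cat ⇒ zero S P cat ⇒ zero zero S P P cat ⇒ zero zero P P P cat ⇒ zero zero zero P P P cat ⇒ zero zero zero west P P cat ⇒ zero zero zero west S zero P cat ⇒ zero zero zero west finds zero P cat ⇒ zero zero zero west finds zero west cat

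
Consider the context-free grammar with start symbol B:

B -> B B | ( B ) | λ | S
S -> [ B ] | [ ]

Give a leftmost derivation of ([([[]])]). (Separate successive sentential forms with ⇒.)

B ⇒ BB   [B -> B B]
BB ⇒ (B)B   [B -> ( B )]
(B)B ⇒ (S)B   [B -> S]
(S)B ⇒ ([B])B   [S -> [ B ]]
([B])B ⇒ ([(B)])B   [B -> ( B )]
([(B)])B ⇒ ([(S)])B   [B -> S]
([(S)])B ⇒ ([([B])])B   [S -> [ B ]]
([([B])])B ⇒ ([([S])])B   [B -> S]
([([S])])B ⇒ ([([[]])])B   [S -> [ ]]
([([[]])])B ⇒ ([([[]])])   [B -> λ]

B ⇒ BB ⇒ (B)B ⇒ (S)B ⇒ ([B])B ⇒ ([(B)])B ⇒ ([(S)])B ⇒ ([([B])])B ⇒ ([([S])])B ⇒ ([([[]])])B ⇒ ([([[]])])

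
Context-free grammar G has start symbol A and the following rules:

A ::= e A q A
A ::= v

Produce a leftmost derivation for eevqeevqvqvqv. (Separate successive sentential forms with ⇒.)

A ⇒ eAqA ⇒ eeAqAqA ⇒ eevqAqA ⇒ eevqeAqAqA ⇒ eevqeeAqAqAqA ⇒ eevqeevqAqAqA ⇒ eevqeevqvqAqA ⇒ eevqeevqvqvqA ⇒ eevqeevqvqvqv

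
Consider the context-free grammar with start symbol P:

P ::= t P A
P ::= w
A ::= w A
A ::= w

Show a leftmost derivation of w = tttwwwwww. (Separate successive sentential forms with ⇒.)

P ⇒ tPA   [P ::= t P A]
tPA ⇒ ttPAA   [P ::= t P A]
ttPAA ⇒ tttPAAA   [P ::= t P A]
tttPAAA ⇒ tttwAAA   [P ::= w]
tttwAAA ⇒ tttwwAAA   [A ::= w A]
tttwwAAA ⇒ tttwwwAA   [A ::= w]
tttwwwAA ⇒ tttwwwwAA   [A ::= w A]
tttwwwwAA ⇒ tttwwwwwA   [A ::= w]
tttwwwwwA ⇒ tttwwwwww   [A ::= w]

P⇒tPA⇒ttPAA⇒tttPAAA⇒tttwAAA⇒tttwwAAA⇒tttwwwAA⇒tttwwwwAA⇒tttwwwwwA⇒tttwwwwww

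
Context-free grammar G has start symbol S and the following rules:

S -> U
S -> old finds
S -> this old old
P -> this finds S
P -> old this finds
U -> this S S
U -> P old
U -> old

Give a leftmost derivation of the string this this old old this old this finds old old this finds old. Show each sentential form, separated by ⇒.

S ⇒ U   [S -> U]
U ⇒ this S S   [U -> this S S]
this S S ⇒ this this old old S   [S -> this old old]
this this old old S ⇒ this this old old U   [S -> U]
this this old old U ⇒ this this old old this S S   [U -> this S S]
this this old old this S S ⇒ this this old old this U S   [S -> U]
this this old old this U S ⇒ this this old old this P old S   [U -> P old]
this this old old this P old S ⇒ this this old old this old this finds old S   [P -> old this finds]
this this old old this old this finds old S ⇒ this this old old this old this finds old U   [S -> U]
this this old old this old this finds old U ⇒ this this old old this old this finds old P old   [U -> P old]
this this old old this old this finds old P old ⇒ this this old old this old this finds old old this finds old   [P -> old this finds]

S ⇒ U ⇒ this S S ⇒ this this old old S ⇒ this this old old U ⇒ this this old old this S S ⇒ this this old old this U S ⇒ this this old old this P old S ⇒ this this old old this old this finds old S ⇒ this this old old this old this finds old U ⇒ this this old old this old this finds old P old ⇒ this this old old this old this finds old old this finds old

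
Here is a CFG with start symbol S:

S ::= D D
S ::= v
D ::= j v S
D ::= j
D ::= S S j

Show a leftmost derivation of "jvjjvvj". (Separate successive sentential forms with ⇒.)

S ⇒ DD ⇒ jvSD ⇒ jvDDD ⇒ jvjDD ⇒ jvjjD ⇒ jvjjSSj ⇒ jvjjvSj ⇒ jvjjvvj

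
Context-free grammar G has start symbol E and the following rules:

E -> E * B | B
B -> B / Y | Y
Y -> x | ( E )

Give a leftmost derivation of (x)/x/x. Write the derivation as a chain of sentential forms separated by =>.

E => B => B/Y => B/Y/Y => Y/Y/Y => (E)/Y/Y => (B)/Y/Y => (Y)/Y/Y => (x)/Y/Y => (x)/x/Y => (x)/x/x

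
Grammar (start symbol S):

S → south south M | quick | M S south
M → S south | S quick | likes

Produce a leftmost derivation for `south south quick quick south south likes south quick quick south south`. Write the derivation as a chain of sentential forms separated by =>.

S => south south M => south south S south => south south M S south south => south south S quick S south south => south south M S south quick S south south => south south S quick S south quick S south south => south south quick quick S south quick S south south => south south quick quick south south M south quick S south south => south south quick quick south south likes south quick S south south => south south quick quick south south likes south quick quick south south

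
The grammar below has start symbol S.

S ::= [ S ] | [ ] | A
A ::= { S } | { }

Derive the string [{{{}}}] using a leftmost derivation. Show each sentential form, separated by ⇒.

S⇒[S]⇒[A]⇒[{S}]⇒[{A}]⇒[{{S}}]⇒[{{A}}]⇒[{{{}}}]

S ⇒ [S]   [S ::= [ S ]]
[S] ⇒ [A]   [S ::= A]
[A] ⇒ [{S}]   [A ::= { S }]
[{S}] ⇒ [{A}]   [S ::= A]
[{A}] ⇒ [{{S}}]   [A ::= { S }]
[{{S}}] ⇒ [{{A}}]   [S ::= A]
[{{A}}] ⇒ [{{{}}}]   [A ::= { }]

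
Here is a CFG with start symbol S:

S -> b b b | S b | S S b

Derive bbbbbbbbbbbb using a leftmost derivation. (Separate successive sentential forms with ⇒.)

S ⇒ Sb ⇒ SSbb ⇒ SbSbb ⇒ SbbSbb ⇒ bbbbbSbb ⇒ bbbbbSbbb ⇒ bbbbbSbbbb ⇒ bbbbbbbbbbbb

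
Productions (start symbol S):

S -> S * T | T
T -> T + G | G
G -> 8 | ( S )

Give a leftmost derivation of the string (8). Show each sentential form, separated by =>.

S => T   [S -> T]
T => G   [T -> G]
G => (S)   [G -> ( S )]
(S) => (T)   [S -> T]
(T) => (G)   [T -> G]
(G) => (8)   [G -> 8]

S=>T=>G=>(S)=>(T)=>(G)=>(8)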